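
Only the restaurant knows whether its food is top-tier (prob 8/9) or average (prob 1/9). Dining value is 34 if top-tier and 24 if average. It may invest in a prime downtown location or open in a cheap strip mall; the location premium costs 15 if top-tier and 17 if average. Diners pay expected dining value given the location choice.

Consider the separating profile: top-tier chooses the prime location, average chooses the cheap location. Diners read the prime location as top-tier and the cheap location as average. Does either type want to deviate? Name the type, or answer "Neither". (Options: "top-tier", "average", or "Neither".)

top-tier

The prime location pays 34; the cheap location pays 24.
top-tier: assigned the prime location, nets 34 − 15 = 19; deviating to the cheap location nets 24.
average: assigned the cheap location, nets 24; deviating to the prime location nets 34 − 17 = 17.
The top-tier type gains 5 by deviating.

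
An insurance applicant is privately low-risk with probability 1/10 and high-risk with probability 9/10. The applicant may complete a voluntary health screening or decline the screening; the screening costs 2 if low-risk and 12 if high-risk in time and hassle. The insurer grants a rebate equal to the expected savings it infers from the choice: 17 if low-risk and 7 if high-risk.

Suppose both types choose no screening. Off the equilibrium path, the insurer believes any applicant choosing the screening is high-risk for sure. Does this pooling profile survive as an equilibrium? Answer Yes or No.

On path, the insurer holds the prior and pays 1/10·17 + 9/10·7 = 8. Off path (the screening), believing high-risk, it pays 7.
low-risk: no screening nets 8; the screening nets 7 − 2 = 5. low-risk stays.
high-risk: no screening nets 8; the screening nets 7 − 12 = -5. high-risk stays.
No type deviates, so pooling is sustained.

Yes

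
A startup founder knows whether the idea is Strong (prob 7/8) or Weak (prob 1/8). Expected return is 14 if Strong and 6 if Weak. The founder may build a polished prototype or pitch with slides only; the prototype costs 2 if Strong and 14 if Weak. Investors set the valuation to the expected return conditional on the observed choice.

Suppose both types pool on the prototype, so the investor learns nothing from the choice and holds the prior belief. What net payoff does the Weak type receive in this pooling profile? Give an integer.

-1

Pooled valuation = 7/8·14 + 1/8·6 = 13.
Weak pays cost 14 for the prototype, so net payoff = 13 − 14 = -1.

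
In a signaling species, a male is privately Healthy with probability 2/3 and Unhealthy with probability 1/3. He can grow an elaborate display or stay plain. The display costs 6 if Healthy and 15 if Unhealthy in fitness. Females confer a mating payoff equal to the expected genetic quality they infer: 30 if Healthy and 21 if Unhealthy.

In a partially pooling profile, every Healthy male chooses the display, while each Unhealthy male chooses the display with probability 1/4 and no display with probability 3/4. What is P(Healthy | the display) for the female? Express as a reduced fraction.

P(the display) = (2/3)·1 + (1/3)·(1/4) = 3/4.
By Bayes' rule, P(Healthy | the display) = (2/3) / (3/4) = 8/9.

8/9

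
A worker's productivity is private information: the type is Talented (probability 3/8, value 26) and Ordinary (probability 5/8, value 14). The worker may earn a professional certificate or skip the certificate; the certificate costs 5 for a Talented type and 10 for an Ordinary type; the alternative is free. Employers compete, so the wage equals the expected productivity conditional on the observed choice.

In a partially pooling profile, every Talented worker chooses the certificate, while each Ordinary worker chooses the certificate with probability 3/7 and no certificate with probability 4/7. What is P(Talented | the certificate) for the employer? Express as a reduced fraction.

P(the certificate) = (3/8)·1 + (5/8)·(3/7) = 9/14.
By Bayes' rule, P(Talented | the certificate) = (3/8) / (9/14) = 7/12.

7/12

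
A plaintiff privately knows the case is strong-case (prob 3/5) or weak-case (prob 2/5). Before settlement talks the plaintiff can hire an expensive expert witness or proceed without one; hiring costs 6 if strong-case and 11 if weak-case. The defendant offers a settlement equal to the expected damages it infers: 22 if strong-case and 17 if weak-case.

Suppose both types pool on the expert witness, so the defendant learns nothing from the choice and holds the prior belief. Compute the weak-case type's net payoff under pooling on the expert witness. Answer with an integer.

9

Pooled settlement = 3/5·22 + 2/5·17 = 20.
weak-case pays cost 11 for the expert witness, so net payoff = 20 − 11 = 9.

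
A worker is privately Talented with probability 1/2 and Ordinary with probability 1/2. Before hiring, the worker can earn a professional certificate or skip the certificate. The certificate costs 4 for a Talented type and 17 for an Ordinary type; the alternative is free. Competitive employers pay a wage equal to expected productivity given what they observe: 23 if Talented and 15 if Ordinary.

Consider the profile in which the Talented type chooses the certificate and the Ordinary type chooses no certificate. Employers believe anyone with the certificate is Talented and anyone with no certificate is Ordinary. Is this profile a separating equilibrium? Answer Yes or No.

Yes

Under these beliefs, the certificate earns wage 23 and no certificate earns wage 15.
Talented: the certificate nets 23 − 4 = 19; no certificate nets 15. Talented prefers the certificate.
Ordinary: the certificate nets 23 − 17 = 6; no certificate nets 15. Ordinary prefers no certificate.
Neither type deviates, so the separating profile is an equilibrium.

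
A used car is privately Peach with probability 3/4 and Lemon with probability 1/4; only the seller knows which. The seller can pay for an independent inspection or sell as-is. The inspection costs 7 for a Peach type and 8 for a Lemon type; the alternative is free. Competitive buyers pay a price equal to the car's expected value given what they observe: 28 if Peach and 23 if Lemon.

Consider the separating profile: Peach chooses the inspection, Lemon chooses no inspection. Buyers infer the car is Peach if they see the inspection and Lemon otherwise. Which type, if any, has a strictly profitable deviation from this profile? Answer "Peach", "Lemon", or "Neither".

The inspection pays 28; no inspection pays 23.
Peach: assigned the inspection, nets 28 − 7 = 21; deviating to no inspection nets 23.
Lemon: assigned no inspection, nets 23; deviating to the inspection nets 28 − 8 = 20.
The Peach type gains 2 by deviating.

Peach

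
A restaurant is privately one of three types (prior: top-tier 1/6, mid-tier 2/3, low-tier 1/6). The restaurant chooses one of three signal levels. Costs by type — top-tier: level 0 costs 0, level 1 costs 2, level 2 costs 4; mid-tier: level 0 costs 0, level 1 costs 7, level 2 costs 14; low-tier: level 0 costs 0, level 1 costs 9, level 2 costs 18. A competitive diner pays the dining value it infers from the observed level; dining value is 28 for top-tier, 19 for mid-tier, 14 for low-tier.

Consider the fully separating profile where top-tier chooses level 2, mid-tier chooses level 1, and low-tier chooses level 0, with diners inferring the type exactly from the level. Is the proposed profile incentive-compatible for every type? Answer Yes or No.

Separating price premiums: level 2 → 28, level 1 → 19, level 0 → 14.
top-tier (assigned level 2): level 0: 14 − 0 = 14; level 1: 19 − 2 = 17; level 2: 28 − 4 = 24. top-tier stays.
mid-tier (assigned level 1): level 0: 14 − 0 = 14; level 1: 19 − 7 = 12; level 2: 28 − 14 = 14. mid-tier prefers level 0.
low-tier (assigned level 0): level 0: 14 − 0 = 14; level 1: 19 − 9 = 10; level 2: 28 − 18 = 10. low-tier stays.
At least one type deviates; the separating profile fails.

No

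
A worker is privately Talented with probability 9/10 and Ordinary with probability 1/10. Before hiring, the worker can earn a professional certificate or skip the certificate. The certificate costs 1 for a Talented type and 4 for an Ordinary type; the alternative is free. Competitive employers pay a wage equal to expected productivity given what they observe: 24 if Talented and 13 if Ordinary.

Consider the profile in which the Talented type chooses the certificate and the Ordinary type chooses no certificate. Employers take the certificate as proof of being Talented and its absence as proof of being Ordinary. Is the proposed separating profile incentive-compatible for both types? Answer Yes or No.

Under these beliefs, the certificate earns wage 24 and no certificate earns wage 13.
Talented: the certificate nets 24 − 1 = 23; no certificate nets 13. Talented prefers the certificate.
Ordinary: the certificate nets 24 − 4 = 20; no certificate nets 13. Ordinary would deviate to the certificate.
Ordinary has a profitable deviation, so the profile is not an equilibrium.

No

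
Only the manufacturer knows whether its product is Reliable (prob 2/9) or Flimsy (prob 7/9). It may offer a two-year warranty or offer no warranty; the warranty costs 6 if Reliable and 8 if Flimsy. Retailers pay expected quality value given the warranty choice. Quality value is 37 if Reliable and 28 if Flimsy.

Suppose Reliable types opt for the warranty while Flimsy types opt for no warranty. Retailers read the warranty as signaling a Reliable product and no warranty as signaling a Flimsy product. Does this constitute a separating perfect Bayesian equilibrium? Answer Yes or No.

Under these beliefs, the warranty earns price 37 and no warranty earns price 28.
Reliable: the warranty nets 37 − 6 = 31; no warranty nets 28. Reliable prefers the warranty.
Flimsy: the warranty nets 37 − 8 = 29; no warranty nets 28. Flimsy would deviate to the warranty.
Flimsy has a profitable deviation, so the profile is not an equilibrium.

No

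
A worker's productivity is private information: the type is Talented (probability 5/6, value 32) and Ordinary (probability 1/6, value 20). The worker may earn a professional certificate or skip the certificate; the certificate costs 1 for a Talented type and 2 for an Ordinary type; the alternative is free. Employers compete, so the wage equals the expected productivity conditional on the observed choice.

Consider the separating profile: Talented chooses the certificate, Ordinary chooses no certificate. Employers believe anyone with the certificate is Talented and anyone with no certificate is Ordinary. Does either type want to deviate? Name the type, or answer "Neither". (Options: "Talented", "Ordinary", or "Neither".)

Ordinary

The certificate pays 32; no certificate pays 20.
Talented: assigned the certificate, nets 32 − 1 = 31; deviating to no certificate nets 20.
Ordinary: assigned no certificate, nets 20; deviating to the certificate nets 32 − 2 = 30.
The Ordinary type gains 10 by deviating.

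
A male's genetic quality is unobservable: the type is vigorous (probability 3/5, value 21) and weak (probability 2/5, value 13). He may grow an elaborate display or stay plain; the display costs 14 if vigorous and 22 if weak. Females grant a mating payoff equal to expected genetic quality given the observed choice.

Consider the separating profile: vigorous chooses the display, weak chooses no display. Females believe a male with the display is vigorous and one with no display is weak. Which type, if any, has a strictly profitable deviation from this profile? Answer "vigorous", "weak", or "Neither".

vigorous

The display pays 21; no display pays 13.
vigorous: assigned the display, nets 21 − 14 = 7; deviating to no display nets 13.
weak: assigned no display, nets 13; deviating to the display nets 21 − 22 = -1.
The vigorous type gains 6 by deviating.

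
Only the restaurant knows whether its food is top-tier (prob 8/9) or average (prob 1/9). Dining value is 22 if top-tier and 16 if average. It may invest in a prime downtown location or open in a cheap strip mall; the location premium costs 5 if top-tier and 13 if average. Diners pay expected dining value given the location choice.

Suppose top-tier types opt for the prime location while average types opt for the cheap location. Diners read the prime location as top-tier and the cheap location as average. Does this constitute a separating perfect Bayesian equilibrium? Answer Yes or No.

Yes

Under these beliefs, the prime location earns price premium 22 and the cheap location earns price premium 16.
top-tier: the prime location nets 22 − 5 = 17; the cheap location nets 16. top-tier prefers the prime location.
average: the prime location nets 22 − 13 = 9; the cheap location nets 16. average prefers the cheap location.
Neither type deviates, so the separating profile is an equilibrium.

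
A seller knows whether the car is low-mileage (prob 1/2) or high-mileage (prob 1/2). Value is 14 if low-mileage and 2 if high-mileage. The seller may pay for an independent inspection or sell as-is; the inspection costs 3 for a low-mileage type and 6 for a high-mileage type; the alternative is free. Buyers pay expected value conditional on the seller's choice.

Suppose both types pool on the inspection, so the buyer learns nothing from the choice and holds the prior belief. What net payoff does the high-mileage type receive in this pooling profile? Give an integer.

Pooled price = 1/2·14 + 1/2·2 = 8.
high-mileage pays cost 6 for the inspection, so net payoff = 8 − 6 = 2.

2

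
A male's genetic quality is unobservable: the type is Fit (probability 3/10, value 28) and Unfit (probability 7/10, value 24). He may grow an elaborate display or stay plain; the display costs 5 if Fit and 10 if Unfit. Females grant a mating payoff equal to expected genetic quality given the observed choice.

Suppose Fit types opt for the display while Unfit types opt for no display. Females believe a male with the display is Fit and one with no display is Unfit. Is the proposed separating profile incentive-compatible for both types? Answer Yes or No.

Under these beliefs, the display earns mating payoff 28 and no display earns mating payoff 24.
Fit: the display nets 28 − 5 = 23; no display nets 24. Fit would deviate to no display.
Unfit: the display nets 28 − 10 = 18; no display nets 24. Unfit prefers no display.
Fit has a profitable deviation, so the profile is not an equilibrium.

No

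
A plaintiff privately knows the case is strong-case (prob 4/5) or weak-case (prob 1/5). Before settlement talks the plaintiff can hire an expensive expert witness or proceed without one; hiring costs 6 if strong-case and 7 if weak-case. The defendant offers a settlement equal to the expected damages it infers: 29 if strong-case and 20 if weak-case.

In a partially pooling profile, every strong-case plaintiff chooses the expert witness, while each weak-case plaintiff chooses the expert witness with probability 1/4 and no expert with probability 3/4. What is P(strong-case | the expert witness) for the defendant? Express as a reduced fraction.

16/17

P(the expert witness) = (4/5)·1 + (1/5)·(1/4) = 17/20.
By Bayes' rule, P(strong-case | the expert witness) = (4/5) / (17/20) = 16/17.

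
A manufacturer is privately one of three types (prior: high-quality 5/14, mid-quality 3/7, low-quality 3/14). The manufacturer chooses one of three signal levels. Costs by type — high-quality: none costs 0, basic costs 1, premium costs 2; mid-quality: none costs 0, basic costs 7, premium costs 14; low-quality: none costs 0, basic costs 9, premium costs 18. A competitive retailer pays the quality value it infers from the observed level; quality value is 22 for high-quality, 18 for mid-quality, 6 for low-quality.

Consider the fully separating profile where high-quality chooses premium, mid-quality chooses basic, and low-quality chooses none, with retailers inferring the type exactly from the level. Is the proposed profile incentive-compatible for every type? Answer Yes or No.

Separating prices: premium → 22, basic → 18, none → 6.
high-quality (assigned premium): none: 6 − 0 = 6; basic: 18 − 1 = 17; premium: 22 − 2 = 20. high-quality stays.
mid-quality (assigned basic): none: 6 − 0 = 6; basic: 18 − 7 = 11; premium: 22 − 14 = 8. mid-quality stays.
low-quality (assigned none): none: 6 − 0 = 6; basic: 18 − 9 = 9; premium: 22 − 18 = 4. low-quality prefers basic.
At least one type deviates; the separating profile fails.

No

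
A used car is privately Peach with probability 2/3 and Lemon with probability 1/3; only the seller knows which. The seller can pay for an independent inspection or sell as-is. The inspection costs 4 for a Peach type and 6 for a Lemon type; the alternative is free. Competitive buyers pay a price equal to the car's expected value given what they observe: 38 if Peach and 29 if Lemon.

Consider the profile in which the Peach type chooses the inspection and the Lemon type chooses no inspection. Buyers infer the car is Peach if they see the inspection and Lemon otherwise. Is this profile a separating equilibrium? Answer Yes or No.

No

Under these beliefs, the inspection earns price 38 and no inspection earns price 29.
Peach: the inspection nets 38 − 4 = 34; no inspection nets 29. Peach prefers the inspection.
Lemon: the inspection nets 38 − 6 = 32; no inspection nets 29. Lemon would deviate to the inspection.
Lemon has a profitable deviation, so the profile is not an equilibrium.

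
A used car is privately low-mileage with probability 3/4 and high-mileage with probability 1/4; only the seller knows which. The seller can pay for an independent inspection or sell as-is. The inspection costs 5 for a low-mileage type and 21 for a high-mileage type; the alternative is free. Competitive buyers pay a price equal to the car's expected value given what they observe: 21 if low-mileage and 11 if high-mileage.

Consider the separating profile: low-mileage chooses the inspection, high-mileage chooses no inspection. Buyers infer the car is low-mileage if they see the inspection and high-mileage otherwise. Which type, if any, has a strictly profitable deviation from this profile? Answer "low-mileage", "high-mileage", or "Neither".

Neither

The inspection pays 21; no inspection pays 11.
low-mileage: assigned the inspection, nets 21 − 5 = 16; deviating to no inspection nets 11.
high-mileage: assigned no inspection, nets 11; deviating to the inspection nets 21 − 21 = 0.
Both types strictly prefer their assigned action; no profitable deviation.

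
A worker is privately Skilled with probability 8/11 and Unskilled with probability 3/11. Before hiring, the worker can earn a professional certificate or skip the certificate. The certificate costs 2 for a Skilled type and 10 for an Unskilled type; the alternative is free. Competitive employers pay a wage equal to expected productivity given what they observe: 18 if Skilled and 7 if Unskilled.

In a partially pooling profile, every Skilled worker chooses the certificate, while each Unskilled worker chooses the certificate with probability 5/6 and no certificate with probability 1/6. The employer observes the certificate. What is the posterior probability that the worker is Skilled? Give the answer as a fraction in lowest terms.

16/21

P(the certificate) = (8/11)·1 + (3/11)·(5/6) = 21/22.
By Bayes' rule, P(Skilled | the certificate) = (8/11) / (21/22) = 16/21.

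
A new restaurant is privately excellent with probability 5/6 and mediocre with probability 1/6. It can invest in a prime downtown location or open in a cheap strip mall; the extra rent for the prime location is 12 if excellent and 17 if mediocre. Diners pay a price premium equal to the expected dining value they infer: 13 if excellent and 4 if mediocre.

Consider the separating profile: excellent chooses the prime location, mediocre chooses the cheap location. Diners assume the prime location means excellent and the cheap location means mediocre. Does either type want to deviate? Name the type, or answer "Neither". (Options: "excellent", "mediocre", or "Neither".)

The prime location pays 13; the cheap location pays 4.
excellent: assigned the prime location, nets 13 − 12 = 1; deviating to the cheap location nets 4.
mediocre: assigned the cheap location, nets 4; deviating to the prime location nets 13 − 17 = -4.
The excellent type gains 3 by deviating.

excellent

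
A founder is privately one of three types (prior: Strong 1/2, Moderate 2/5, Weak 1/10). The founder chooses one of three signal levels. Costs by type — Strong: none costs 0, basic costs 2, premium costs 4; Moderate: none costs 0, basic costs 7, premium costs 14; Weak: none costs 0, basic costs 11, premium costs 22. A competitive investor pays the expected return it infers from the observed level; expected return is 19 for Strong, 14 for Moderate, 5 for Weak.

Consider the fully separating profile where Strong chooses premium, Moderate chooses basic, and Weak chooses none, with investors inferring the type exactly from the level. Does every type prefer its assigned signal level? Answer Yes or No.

Yes

Separating valuations: premium → 19, basic → 14, none → 5.
Strong (assigned premium): none: 5 − 0 = 5; basic: 14 − 2 = 12; premium: 19 − 4 = 15. Strong stays.
Moderate (assigned basic): none: 5 − 0 = 5; basic: 14 − 7 = 7; premium: 19 − 14 = 5. Moderate stays.
Weak (assigned none): none: 5 − 0 = 5; basic: 14 − 11 = 3; premium: 19 − 22 = -3. Weak stays.
Every type prefers its assigned level; separation holds.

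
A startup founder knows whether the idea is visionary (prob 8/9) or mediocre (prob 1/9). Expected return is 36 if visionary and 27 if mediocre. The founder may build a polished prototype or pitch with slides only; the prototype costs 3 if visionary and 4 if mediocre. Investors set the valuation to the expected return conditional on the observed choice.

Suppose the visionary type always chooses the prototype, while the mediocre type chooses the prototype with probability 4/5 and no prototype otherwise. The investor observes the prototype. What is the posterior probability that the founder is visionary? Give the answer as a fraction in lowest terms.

P(the prototype) = (8/9)·1 + (1/9)·(4/5) = 44/45.
By Bayes' rule, P(visionary | the prototype) = (8/9) / (44/45) = 10/11.

10/11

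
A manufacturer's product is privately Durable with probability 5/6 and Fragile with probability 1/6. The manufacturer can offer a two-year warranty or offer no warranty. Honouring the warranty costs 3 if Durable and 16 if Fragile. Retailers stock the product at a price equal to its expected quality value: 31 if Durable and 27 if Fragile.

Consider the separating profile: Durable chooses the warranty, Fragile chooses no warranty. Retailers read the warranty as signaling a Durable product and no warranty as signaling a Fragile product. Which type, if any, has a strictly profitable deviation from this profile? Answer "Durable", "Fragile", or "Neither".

Neither

The warranty pays 31; no warranty pays 27.
Durable: assigned the warranty, nets 31 − 3 = 28; deviating to no warranty nets 27.
Fragile: assigned no warranty, nets 27; deviating to the warranty nets 31 − 16 = 15.
Both types strictly prefer their assigned action; no profitable deviation.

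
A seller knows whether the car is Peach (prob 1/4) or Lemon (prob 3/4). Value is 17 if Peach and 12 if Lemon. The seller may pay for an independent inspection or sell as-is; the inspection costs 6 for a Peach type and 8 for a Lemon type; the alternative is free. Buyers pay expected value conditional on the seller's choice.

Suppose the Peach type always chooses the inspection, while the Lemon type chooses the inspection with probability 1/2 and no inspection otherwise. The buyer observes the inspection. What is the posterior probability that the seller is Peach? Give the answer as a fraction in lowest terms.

2/5

P(the inspection) = (1/4)·1 + (3/4)·(1/2) = 5/8.
By Bayes' rule, P(Peach | the inspection) = (1/4) / (5/8) = 2/5.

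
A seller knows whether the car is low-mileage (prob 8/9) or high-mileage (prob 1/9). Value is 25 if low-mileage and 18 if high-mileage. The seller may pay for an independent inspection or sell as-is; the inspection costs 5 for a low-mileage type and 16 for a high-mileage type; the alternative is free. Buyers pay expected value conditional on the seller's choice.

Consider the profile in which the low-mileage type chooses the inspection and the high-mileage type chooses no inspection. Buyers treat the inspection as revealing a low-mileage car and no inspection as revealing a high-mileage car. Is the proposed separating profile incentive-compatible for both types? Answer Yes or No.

Yes

Under these beliefs, the inspection earns price 25 and no inspection earns price 18.
low-mileage: the inspection nets 25 − 5 = 20; no inspection nets 18. low-mileage prefers the inspection.
high-mileage: the inspection nets 25 − 16 = 9; no inspection nets 18. high-mileage prefers no inspection.
Neither type deviates, so the separating profile is an equilibrium.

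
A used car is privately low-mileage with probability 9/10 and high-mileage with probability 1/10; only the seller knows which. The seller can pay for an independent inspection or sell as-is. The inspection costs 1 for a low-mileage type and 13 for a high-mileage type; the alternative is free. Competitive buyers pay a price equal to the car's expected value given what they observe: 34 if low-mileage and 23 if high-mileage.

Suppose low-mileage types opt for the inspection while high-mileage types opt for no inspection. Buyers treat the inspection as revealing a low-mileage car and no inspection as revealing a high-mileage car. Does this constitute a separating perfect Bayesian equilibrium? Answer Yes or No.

Yes

Under these beliefs, the inspection earns price 34 and no inspection earns price 23.
low-mileage: the inspection nets 34 − 1 = 33; no inspection nets 23. low-mileage prefers the inspection.
high-mileage: the inspection nets 34 − 13 = 21; no inspection nets 23. high-mileage prefers no inspection.
Neither type deviates, so the separating profile is an equilibrium.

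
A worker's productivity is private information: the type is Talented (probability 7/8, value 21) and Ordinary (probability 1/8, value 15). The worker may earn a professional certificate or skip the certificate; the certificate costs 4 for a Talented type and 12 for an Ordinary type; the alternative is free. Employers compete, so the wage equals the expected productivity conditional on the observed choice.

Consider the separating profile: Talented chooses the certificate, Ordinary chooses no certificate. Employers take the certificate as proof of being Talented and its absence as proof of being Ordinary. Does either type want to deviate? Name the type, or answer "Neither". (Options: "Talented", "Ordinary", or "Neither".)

The certificate pays 21; no certificate pays 15.
Talented: assigned the certificate, nets 21 − 4 = 17; deviating to no certificate nets 15.
Ordinary: assigned no certificate, nets 15; deviating to the certificate nets 21 − 12 = 9.
Both types strictly prefer their assigned action; no profitable deviation.

Neither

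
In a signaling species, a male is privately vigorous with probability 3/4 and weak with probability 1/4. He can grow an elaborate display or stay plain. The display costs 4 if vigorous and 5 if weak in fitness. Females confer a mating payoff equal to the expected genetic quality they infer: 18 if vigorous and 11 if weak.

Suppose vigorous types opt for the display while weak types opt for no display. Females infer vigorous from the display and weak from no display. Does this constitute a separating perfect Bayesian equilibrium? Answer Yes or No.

No

Under these beliefs, the display earns mating payoff 18 and no display earns mating payoff 11.
vigorous: the display nets 18 − 4 = 14; no display nets 11. vigorous prefers the display.
weak: the display nets 18 − 5 = 13; no display nets 11. weak would deviate to the display.
weak has a profitable deviation, so the profile is not an equilibrium.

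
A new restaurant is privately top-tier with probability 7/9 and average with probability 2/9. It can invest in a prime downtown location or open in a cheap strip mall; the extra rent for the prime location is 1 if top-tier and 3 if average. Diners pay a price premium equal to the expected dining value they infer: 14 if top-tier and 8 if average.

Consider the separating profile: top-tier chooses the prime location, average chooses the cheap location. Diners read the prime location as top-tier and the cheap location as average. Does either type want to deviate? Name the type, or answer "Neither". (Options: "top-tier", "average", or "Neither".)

average

The prime location pays 14; the cheap location pays 8.
top-tier: assigned the prime location, nets 14 − 1 = 13; deviating to the cheap location nets 8.
average: assigned the cheap location, nets 8; deviating to the prime location nets 14 − 3 = 11.
The average type gains 3 by deviating.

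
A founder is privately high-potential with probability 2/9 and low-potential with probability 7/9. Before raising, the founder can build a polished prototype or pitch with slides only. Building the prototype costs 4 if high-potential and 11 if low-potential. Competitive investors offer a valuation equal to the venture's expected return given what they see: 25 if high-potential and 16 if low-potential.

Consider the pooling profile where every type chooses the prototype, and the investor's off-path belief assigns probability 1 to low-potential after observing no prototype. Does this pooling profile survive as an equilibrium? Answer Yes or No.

On path, the investor holds the prior and pays 2/9·25 + 7/9·16 = 18. Off path (no prototype), believing low-potential, it pays 16.
high-potential: the prototype nets 18 − 4 = 14; no prototype nets 16. high-potential would deviate.
low-potential: the prototype nets 18 − 11 = 7; no prototype nets 16. low-potential would deviate.
A type deviates, so pooling fails.

No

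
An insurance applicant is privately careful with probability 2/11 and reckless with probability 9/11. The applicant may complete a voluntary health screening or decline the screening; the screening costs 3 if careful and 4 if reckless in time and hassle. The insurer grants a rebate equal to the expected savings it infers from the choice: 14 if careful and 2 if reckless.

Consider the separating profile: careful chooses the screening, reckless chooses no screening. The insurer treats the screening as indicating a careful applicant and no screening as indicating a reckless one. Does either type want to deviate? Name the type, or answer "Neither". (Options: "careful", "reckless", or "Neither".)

The screening pays 14; no screening pays 2.
careful: assigned the screening, nets 14 − 3 = 11; deviating to no screening nets 2.
reckless: assigned no screening, nets 2; deviating to the screening nets 14 − 4 = 10.
The reckless type gains 8 by deviating.

reckless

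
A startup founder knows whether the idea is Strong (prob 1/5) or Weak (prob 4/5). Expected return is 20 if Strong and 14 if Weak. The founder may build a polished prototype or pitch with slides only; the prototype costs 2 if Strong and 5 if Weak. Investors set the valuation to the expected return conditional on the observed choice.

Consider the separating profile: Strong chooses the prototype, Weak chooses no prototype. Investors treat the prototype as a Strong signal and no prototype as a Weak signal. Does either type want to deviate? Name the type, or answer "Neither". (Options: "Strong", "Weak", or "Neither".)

Weak

The prototype pays 20; no prototype pays 14.
Strong: assigned the prototype, nets 20 − 2 = 18; deviating to no prototype nets 14.
Weak: assigned no prototype, nets 14; deviating to the prototype nets 20 − 5 = 15.
The Weak type gains 1 by deviating.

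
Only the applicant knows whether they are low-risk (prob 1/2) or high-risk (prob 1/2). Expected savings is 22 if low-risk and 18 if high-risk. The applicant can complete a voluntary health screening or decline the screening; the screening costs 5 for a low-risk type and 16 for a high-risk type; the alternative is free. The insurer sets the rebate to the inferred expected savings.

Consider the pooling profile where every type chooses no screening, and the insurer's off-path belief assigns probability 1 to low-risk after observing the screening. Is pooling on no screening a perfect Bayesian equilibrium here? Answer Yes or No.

On path, the insurer holds the prior and pays 1/2·22 + 1/2·18 = 20. Off path (the screening), believing low-risk, it pays 22.
low-risk: no screening nets 20; the screening nets 22 − 5 = 17. low-risk stays.
high-risk: no screening nets 20; the screening nets 22 − 16 = 6. high-risk stays.
No type deviates, so pooling is sustained.

Yes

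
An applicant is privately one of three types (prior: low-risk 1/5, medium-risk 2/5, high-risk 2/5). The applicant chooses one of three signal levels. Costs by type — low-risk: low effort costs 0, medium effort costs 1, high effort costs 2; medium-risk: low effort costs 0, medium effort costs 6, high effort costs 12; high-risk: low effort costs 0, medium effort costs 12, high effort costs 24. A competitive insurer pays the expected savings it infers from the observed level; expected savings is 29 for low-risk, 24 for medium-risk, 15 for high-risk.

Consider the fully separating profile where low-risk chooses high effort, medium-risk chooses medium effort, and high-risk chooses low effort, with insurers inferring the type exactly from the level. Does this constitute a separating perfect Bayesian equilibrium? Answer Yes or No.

Separating rebates: high effort → 29, medium effort → 24, low effort → 15.
low-risk (assigned high effort): low effort: 15 − 0 = 15; medium effort: 24 − 1 = 23; high effort: 29 − 2 = 27. low-risk stays.
medium-risk (assigned medium effort): low effort: 15 − 0 = 15; medium effort: 24 − 6 = 18; high effort: 29 − 12 = 17. medium-risk stays.
high-risk (assigned low effort): low effort: 15 − 0 = 15; medium effort: 24 − 12 = 12; high effort: 29 − 24 = 5. high-risk stays.
Every type prefers its assigned level; separation holds.

Yes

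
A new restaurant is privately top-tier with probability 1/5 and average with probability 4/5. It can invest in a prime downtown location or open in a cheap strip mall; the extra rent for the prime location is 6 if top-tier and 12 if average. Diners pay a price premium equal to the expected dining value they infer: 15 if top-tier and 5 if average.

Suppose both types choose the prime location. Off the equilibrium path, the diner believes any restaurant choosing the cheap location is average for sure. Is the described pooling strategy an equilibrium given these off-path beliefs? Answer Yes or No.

On path, the diner holds the prior and pays 1/5·15 + 4/5·5 = 7. Off path (the cheap location), believing average, it pays 5.
top-tier: the prime location nets 7 − 6 = 1; the cheap location nets 5. top-tier would deviate.
average: the prime location nets 7 − 12 = -5; the cheap location nets 5. average would deviate.
A type deviates, so pooling fails.

No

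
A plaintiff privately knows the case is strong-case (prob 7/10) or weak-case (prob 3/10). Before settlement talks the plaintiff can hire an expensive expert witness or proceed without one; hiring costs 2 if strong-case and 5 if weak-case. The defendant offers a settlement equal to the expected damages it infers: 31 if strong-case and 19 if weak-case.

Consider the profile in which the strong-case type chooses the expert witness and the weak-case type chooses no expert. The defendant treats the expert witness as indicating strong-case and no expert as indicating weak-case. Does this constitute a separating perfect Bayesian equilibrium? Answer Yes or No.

No

Under these beliefs, the expert witness earns settlement 31 and no expert earns settlement 19.
strong-case: the expert witness nets 31 − 2 = 29; no expert nets 19. strong-case prefers the expert witness.
weak-case: the expert witness nets 31 − 5 = 26; no expert nets 19. weak-case would deviate to the expert witness.
weak-case has a profitable deviation, so the profile is not an equilibrium.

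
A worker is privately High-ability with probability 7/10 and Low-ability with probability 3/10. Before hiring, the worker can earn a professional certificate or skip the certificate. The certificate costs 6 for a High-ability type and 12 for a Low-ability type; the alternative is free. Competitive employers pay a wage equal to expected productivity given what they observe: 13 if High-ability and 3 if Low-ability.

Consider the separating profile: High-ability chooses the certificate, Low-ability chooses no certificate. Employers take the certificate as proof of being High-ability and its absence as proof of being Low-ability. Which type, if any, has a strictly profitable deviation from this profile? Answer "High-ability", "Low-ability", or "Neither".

Neither

The certificate pays 13; no certificate pays 3.
High-ability: assigned the certificate, nets 13 − 6 = 7; deviating to no certificate nets 3.
Low-ability: assigned no certificate, nets 3; deviating to the certificate nets 13 − 12 = 1.
Both types strictly prefer their assigned action; no profitable deviation.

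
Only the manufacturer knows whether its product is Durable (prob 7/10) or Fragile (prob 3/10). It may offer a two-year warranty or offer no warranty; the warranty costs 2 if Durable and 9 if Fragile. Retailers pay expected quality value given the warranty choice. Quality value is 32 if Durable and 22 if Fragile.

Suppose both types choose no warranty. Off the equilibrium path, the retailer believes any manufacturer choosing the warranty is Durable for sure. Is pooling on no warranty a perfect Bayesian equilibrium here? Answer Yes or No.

No

On path, the retailer holds the prior and pays 7/10·32 + 3/10·22 = 29. Off path (the warranty), believing Durable, it pays 32.
Durable: no warranty nets 29; the warranty nets 32 − 2 = 30. Durable would deviate.
Fragile: no warranty nets 29; the warranty nets 32 − 9 = 23. Fragile stays.
A type deviates, so pooling fails.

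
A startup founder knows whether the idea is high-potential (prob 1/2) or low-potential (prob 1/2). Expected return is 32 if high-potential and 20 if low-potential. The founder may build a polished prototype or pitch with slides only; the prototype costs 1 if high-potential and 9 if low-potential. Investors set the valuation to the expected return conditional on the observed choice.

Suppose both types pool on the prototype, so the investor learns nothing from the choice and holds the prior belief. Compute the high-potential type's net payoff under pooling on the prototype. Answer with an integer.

25

Pooled valuation = 1/2·32 + 1/2·20 = 26.
high-potential pays cost 1 for the prototype, so net payoff = 26 − 1 = 25.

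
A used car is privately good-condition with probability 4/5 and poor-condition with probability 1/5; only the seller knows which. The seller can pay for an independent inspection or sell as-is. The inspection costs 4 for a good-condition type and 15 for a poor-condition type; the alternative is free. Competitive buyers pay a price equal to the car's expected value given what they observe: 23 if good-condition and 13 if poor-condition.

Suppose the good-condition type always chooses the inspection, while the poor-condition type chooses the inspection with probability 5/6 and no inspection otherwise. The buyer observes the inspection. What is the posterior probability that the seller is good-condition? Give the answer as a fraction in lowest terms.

24/29

P(the inspection) = (4/5)·1 + (1/5)·(5/6) = 29/30.
By Bayes' rule, P(good-condition | the inspection) = (4/5) / (29/30) = 24/29.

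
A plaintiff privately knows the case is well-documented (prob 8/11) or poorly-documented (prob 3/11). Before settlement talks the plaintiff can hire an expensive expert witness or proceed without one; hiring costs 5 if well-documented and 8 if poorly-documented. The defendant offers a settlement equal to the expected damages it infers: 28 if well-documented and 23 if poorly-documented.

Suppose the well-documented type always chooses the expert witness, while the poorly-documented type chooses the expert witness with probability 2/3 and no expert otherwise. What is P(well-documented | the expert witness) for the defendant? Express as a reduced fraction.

P(the expert witness) = (8/11)·1 + (3/11)·(2/3) = 10/11.
By Bayes' rule, P(well-documented | the expert witness) = (8/11) / (10/11) = 4/5.

4/5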